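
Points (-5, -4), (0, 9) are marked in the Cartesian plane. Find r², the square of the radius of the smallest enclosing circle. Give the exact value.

The smallest circle enclosing two points has them as diameter endpoints.
Centre = midpoint = (-2.5, 2.5); r² = |(-5, -4)−(0, 9)|²/4 = 194/4 = 48.5.

48.5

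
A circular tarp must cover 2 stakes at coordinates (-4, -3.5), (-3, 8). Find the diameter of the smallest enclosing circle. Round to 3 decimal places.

The smallest circle enclosing two points has them as diameter endpoints.
Centre = midpoint = (-3.5, 2.25); r² = |(-4, -3.5)−(-3, 8)|²/4 = 133.25/4 = 33.3125.
Diameter = 2r = 2√(33.3125) ≈ 11.543.

11.543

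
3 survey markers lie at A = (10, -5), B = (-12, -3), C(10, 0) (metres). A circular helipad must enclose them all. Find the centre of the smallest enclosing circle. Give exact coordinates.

(-19/22, -2.5)

Side lengths²: AB² = 488, AC² = 25, BC² = 493.
Since BC² = 493 < 488 + 25 = 513, the triangle is acute, so the smallest enclosing circle is the circumcircle.
Circumcentre = (-19/22, -2.5), r² = 30073/242.
Centre = (-19/22, -2.5).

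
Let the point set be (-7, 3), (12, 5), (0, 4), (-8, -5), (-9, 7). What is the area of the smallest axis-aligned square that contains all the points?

The bounding box has width 21 and height 12.
An axis-aligned square enclosing the set must have side ≥ max(width, height).
So the minimum side is max(21, 12) = 21.
Area = 21² = 441.

441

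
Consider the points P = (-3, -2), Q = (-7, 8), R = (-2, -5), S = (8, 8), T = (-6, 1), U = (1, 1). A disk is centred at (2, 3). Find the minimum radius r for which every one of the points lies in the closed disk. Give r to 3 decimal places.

10.296

The required radius is the distance from (2, 3) to the farthest point.
Squared distances: 50, 106, 80, 61, 68, 5.
Maximum is 106, attained at Q.
r = √106 ≈ 10.296.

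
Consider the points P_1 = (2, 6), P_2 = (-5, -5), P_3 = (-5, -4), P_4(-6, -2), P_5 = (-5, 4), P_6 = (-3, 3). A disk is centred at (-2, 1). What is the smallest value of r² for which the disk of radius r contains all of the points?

The required radius is the distance from (-2, 1) to the farthest point.
Squared distances: 41, 45, 34, 25, 18, 5.
Maximum is 45, attained at P_2.

45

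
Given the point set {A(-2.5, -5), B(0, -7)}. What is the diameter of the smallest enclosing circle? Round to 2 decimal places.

The smallest circle enclosing two points has them as diameter endpoints.
Centre = midpoint = (-1.25, -6); r² = |AB|²/4 = 10.25/4 = 2.5625.
Diameter = 2r = 2√(2.5625) ≈ 3.20.

3.20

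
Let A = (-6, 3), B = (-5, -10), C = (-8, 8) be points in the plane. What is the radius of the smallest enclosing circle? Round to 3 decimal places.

Side lengths²: AB² = 170, AC² = 29, BC² = 333.
Since BC² = 333 ≥ 170 + 29 = 199, the angle opposite BC is not acute, so the smallest enclosing circle has BC as diameter.
Centre = midpoint of BC = (-6.5, -1), r² = 333/4 = 83.25.
r = √(83.25) ≈ 9.124.

9.124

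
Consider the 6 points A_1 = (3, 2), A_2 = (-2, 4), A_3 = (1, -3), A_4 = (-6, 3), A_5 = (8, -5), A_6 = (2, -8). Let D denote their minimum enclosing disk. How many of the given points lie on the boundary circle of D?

A smallest enclosing disk is always determined by at most three of the input points on its boundary.
The farthest pair is A_4–A_5 with squared distance 260. The circle on this segment as diameter has centre (1, -1) and r² = 260/4 = 65.
Check A_1: distance² to centre = 13 ≤ 65, so it lies inside.
All remaining points lie in this disk, and no smaller disk contains both endpoints, so this is the minimum enclosing circle.
The points at distance exactly r from the centre are A_4, A_5 — 2 points.

2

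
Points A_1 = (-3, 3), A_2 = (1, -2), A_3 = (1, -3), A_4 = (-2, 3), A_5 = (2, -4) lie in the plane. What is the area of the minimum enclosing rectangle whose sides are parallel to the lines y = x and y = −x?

In coordinates u = x + y, v = x − y the rectangle is axis-aligned; the map (x,y)→(u,v) scales areas by 2.
u-values: 0, -1, -2, 1, -2; range = 1 − (-2) = 3.
v-values: -6, 3, 4, -5, 6; range = 6 − (-6) = 12.
Area = (3 × 12) / 2 = 18.

18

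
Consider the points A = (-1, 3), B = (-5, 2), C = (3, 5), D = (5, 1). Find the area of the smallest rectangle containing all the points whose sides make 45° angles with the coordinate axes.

In coordinates u = x + y, v = x − y the rectangle is axis-aligned; the map (x,y)→(u,v) scales areas by 2.
u-values: 2, -3, 8, 6; range = 8 − (-3) = 11.
v-values: -4, -7, -2, 4; range = 4 − (-7) = 11.
Area = (11 × 11) / 2 = 60.5.

60.5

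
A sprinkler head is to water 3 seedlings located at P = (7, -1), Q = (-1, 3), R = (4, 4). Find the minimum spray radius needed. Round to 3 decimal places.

Side lengths²: PQ² = 80, PR² = 34, QR² = 26.
Since PQ² = 80 ≥ 34 + 26 = 60, the angle opposite PQ is not acute, so the smallest enclosing circle has PQ as diameter.
Centre = midpoint of PQ = (3, 1), r² = 80/4 = 20.
r = √20 ≈ 4.472.

4.472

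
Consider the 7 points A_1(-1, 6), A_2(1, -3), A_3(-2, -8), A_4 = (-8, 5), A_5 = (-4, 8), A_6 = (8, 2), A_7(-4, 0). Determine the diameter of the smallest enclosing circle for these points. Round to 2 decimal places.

The minimum enclosing circle is determined by three boundary points: A_3, A_4, A_6.
Their circumcentre is (-21/38, 21/38) with r² = 54325/722.
The farthest remaining point A_5 is at distance² 48625/722 ≤ 54325/722.
Diameter = 2r = 2√(54325/722) ≈ 17.35.

17.35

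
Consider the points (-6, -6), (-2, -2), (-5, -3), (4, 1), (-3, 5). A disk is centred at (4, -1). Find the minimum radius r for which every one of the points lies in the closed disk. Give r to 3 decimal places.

The required radius is the distance from (4, -1) to the farthest point.
Squared distances: 125, 37, 85, 4, 85.
Maximum is 125, attained at (-6, -6).
r = √125 ≈ 11.180.

11.180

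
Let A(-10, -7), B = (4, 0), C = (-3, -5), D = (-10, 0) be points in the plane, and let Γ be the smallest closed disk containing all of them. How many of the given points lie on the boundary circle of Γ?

The farthest pair is A–B with squared distance 245. The circle on this segment as diameter has centre (-3, -3.5) and r² = 245/4 = 61.25.
Check C: distance² to centre = 2.25 ≤ 61.25, so it lies inside.
All remaining points lie in this disk, and no smaller disk contains both endpoints, so this is the minimum enclosing circle.
The points at distance exactly r from the centre are A, B, D — 3 points.

3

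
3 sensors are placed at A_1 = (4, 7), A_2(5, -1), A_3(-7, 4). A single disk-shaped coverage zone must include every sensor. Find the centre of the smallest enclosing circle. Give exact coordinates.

(-9/14, 33/14)

Side lengths²: A_1A_2² = 65, A_1A_3² = 130, A_2A_3² = 169.
Since A_2A_3² = 169 < 130 + 65 = 195, the triangle is acute, so the smallest enclosing circle is the circumcircle.
Circumcentre = (-9/14, 33/14), r² = 4225/98.
Centre = (-9/14, 33/14).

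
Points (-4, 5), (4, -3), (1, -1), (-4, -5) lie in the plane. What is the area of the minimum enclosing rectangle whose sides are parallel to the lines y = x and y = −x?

In coordinates u = x + y, v = x − y the rectangle is axis-aligned; the map (x,y)→(u,v) scales areas by 2.
u-values: 1, 1, 0, -9; range = 1 − (-9) = 10.
v-values: -9, 7, 2, 1; range = 7 − (-9) = 16.
Area = (10 × 16) / 2 = 80.

80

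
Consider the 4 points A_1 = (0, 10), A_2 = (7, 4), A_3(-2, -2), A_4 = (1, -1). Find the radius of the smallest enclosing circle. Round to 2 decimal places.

By Welzl's lemma the MEC is supported by two points (diametrically opposite) or three points (on a circumcircle).
The minimum enclosing circle is determined by three boundary points: A_1, A_2, A_3.
Their circumcentre is (0.6875, 3.71875) with r² = 39.9267578125.
The farthest remaining point A_4 is at distance² 22.3642578125 ≤ 39.9267578125.
r = √(39.9267578125) ≈ 6.32.

6.32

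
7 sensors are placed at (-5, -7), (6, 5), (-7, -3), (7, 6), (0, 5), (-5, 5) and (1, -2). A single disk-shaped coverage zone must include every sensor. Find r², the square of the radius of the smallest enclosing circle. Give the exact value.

78.25

The minimum enclosing circle of a finite set is fixed by two of the points (as a diameter) or three (as a circumcircle).
The farthest pair is (-5, -7)–(7, 6) with squared distance 313. The circle on this segment as diameter has centre (1, -0.5) and r² = 313/4 = 78.25.
Check (6, 5): distance² to centre = 55.25 ≤ 78.25, so it lies inside.
All remaining points lie in this disk, and no smaller disk contains both endpoints, so this is the minimum enclosing circle.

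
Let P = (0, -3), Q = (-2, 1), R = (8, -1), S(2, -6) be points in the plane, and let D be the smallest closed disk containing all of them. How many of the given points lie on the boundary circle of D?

The minimum enclosing circle of a finite set is fixed by two of the points (as a diameter) or three (as a circumcircle).
The minimum enclosing circle is determined by three boundary points: Q, R, S.
Their circumcentre is (175/62, -55/62) with r² = 51545/1922.
The farthest remaining point P is at distance² 23893/1922 ≤ 51545/1922.
The points at distance exactly r from the centre are Q, R, S — 3 points.

3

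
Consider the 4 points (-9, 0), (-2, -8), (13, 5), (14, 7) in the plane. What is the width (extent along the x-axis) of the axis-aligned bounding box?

23

max x = 14, min x = -9, so width = 23.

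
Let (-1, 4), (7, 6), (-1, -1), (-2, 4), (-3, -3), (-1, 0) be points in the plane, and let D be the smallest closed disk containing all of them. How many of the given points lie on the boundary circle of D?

The farthest pair is (7, 6)–(-3, -3) with squared distance 181. The circle on this segment as diameter has centre (2, 1.5) and r² = 181/4 = 45.25.
Check (-1, 4): distance² to centre = 15.25 ≤ 45.25, so it lies inside.
All remaining points lie in this disk, and no smaller disk contains both endpoints, so this is the minimum enclosing circle.
The points at distance exactly r from the centre are (7, 6), (-3, -3) — 2 points.

2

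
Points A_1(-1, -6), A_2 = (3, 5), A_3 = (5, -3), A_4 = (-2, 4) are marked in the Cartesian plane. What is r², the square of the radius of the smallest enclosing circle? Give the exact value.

A smallest enclosing disk is always determined by at most three of the input points on its boundary.
The farthest pair is A_1–A_2 with squared distance 137. The circle on this segment as diameter has centre (1, -0.5) and r² = 137/4 = 34.25.
Check A_3: distance² to centre = 22.25 ≤ 34.25, so it lies inside.
All remaining points lie in this disk, and no smaller disk contains both endpoints, so this is the minimum enclosing circle.

34.25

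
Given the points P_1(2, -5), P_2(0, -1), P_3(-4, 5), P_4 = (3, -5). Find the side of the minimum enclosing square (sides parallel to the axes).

The bounding box has width 7 and height 10.
An axis-aligned square enclosing the set must have side ≥ max(width, height).
So the minimum side is max(7, 10) = 10.

10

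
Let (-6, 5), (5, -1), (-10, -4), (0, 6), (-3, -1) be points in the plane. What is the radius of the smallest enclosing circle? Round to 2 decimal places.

A smallest enclosing disk is always determined by at most three of the input points on its boundary.
The minimum enclosing circle is determined by three boundary points: (5, -1), (-10, -4), (0, 6).
Their circumcentre is (-2.75, -1.25) with r² = 60.125.
The farthest remaining point (-6, 5) is at distance² 49.625 ≤ 60.125.
r = √(60.125) ≈ 7.75.

7.75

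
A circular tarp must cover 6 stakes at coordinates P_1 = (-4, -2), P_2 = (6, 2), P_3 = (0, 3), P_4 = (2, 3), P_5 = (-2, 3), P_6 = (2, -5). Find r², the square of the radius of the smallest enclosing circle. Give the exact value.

29

A smallest enclosing disk is always determined by at most three of the input points on its boundary.
The farthest pair is P_1–P_2 with squared distance 116. The circle on this segment as diameter has centre (1, 0) and r² = 116/4 = 29.
Check P_3: distance² to centre = 10 ≤ 29, so it lies inside.
All remaining points lie in this disk, and no smaller disk contains both endpoints, so this is the minimum enclosing circle.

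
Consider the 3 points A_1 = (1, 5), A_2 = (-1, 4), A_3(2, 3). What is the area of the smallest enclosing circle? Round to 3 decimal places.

Side lengths²: A_1A_2² = 5, A_1A_3² = 5, A_2A_3² = 10.
Since A_2A_3² = 10 ≥ 5 + 5 = 10, the angle opposite A_2A_3 is not acute, so the smallest enclosing circle has A_2A_3 as diameter.
Centre = midpoint of A_2A_3 = (0.5, 3.5), r² = 10/4 = 2.5.
Area = π·r² = π·2.5 ≈ 7.854.

7.854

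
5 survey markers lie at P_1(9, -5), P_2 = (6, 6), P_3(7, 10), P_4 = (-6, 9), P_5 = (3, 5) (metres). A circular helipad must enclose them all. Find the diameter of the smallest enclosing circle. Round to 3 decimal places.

A smallest enclosing disk is always determined by at most three of the input points on its boundary.
The farthest pair is P_1–P_4 with squared distance 421. The circle on this segment as diameter has centre (1.5, 2) and r² = 421/4 = 105.25.
Check P_2: distance² to centre = 36.25 ≤ 105.25, so it lies inside.
All remaining points lie in this disk, and no smaller disk contains both endpoints, so this is the minimum enclosing circle.
Diameter = 2r = 2√(105.25) ≈ 20.518.

20.518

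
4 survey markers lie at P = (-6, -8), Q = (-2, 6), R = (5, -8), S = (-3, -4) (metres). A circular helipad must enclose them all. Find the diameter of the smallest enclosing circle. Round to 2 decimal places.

16.28

A smallest enclosing disk is always determined by at most three of the input points on its boundary.
The minimum enclosing circle is determined by three boundary points: P, Q, R.
Their circumcentre is (-0.5, -2) with r² = 66.25.
The farthest remaining point S is at distance² 10.25 ≤ 66.25.
Diameter = 2r = 2√(66.25) ≈ 16.28.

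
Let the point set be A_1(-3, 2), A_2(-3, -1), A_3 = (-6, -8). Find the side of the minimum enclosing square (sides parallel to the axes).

The bounding box has width 3 and height 10.
An axis-aligned square enclosing the set must have side ≥ max(width, height).
So the minimum side is max(3, 10) = 10.

10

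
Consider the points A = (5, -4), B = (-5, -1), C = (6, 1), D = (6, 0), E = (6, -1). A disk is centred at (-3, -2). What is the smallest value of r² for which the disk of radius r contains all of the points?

The required radius is the distance from (-3, -2) to the farthest point.
Squared distances: 68, 5, 90, 85, 82.
Maximum is 90, attained at C.

90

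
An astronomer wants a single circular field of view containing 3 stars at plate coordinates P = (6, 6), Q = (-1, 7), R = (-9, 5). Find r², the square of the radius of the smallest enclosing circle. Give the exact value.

56.5

Side lengths²: PQ² = 50, PR² = 226, QR² = 68.
Since PR² = 226 ≥ 68 + 50 = 118, the angle opposite PR is not acute, so the smallest enclosing circle has PR as diameter.
Centre = midpoint of PR = (-1.5, 5.5), r² = 226/4 = 56.5.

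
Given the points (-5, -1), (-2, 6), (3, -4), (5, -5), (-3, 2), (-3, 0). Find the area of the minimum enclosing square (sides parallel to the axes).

121

The bounding box has width 10 and height 11.
An axis-aligned square enclosing the set must have side ≥ max(width, height).
So the minimum side is max(10, 11) = 11.
Area = 11² = 121.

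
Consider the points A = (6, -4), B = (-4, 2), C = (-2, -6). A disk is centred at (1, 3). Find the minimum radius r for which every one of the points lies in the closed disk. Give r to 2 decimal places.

9.49

The required radius is the distance from (1, 3) to the farthest point.
Squared distances: 74, 26, 90.
Maximum is 90, attained at C.
r = √90 ≈ 9.49.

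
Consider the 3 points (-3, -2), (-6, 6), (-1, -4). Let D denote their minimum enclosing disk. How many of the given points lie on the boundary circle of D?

Call the three points A, B, C in the order given.
Side lengths²: AB² = 73, AC² = 8, BC² = 125.
Since BC² = 125 ≥ 73 + 8 = 81, the angle opposite BC is not acute, so the smallest enclosing circle has BC as diameter.
Centre = midpoint of BC = (-3.5, 1), r² = 125/4 = 31.25.
The points at distance exactly r from the centre are (-6, 6), (-1, -4) — 2 points.

2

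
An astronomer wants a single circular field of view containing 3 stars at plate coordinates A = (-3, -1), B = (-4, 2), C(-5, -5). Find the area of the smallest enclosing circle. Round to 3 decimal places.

39.270

Side lengths²: AB² = 10, AC² = 20, BC² = 50.
Since BC² = 50 ≥ 20 + 10 = 30, the angle opposite BC is not acute, so the smallest enclosing circle has BC as diameter.
Centre = midpoint of BC = (-4.5, -1.5), r² = 50/4 = 12.5.
Area = π·r² = π·12.5 ≈ 39.270.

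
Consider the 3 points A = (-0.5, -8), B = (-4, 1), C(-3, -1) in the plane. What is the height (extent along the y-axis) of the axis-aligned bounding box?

max y = 1, min y = -8, so height = 9.

9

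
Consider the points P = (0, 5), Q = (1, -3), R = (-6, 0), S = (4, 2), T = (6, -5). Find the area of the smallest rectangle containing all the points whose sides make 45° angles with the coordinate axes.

In coordinates u = x + y, v = x − y the rectangle is axis-aligned; the map (x,y)→(u,v) scales areas by 2.
u-values: 5, -2, -6, 6, 1; range = 6 − (-6) = 12.
v-values: -5, 4, -6, 2, 11; range = 11 − (-6) = 17.
Area = (12 × 17) / 2 = 102.

102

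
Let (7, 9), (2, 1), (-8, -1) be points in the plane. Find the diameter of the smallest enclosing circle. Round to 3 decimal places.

18.028

Call the three points A, B, C in the order given.
Side lengths²: AB² = 89, AC² = 325, BC² = 104.
Since AC² = 325 ≥ 104 + 89 = 193, the angle opposite AC is not acute, so the smallest enclosing circle has AC as diameter.
Centre = midpoint of AC = (-0.5, 4), r² = 325/4 = 81.25.
Diameter = 2r = 2√(81.25) ≈ 18.028.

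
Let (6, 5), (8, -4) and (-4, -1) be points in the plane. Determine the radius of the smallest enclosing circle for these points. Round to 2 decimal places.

6.52

Call the three points A, B, C in the order given.
Side lengths²: AB² = 85, AC² = 136, BC² = 153.
Since BC² = 153 < 136 + 85 = 221, the triangle is acute, so the smallest enclosing circle is the circumcircle.
Circumcentre = (2.5, -0.5), r² = 42.5.
r = √(42.5) ≈ 6.52.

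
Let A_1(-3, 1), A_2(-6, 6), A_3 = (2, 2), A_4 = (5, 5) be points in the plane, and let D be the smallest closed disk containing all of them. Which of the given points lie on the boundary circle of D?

A smallest enclosing disk is always determined by at most three of the input points on its boundary.
The farthest pair is A_2–A_4 with squared distance 122. The circle on this segment as diameter has centre (-0.5, 5.5) and r² = 122/4 = 30.5.
Check A_1: distance² to centre = 26.5 ≤ 30.5, so it lies inside.
All remaining points lie in this disk, and no smaller disk contains both endpoints, so this is the minimum enclosing circle.
The points at distance exactly r from the centre are A_2, A_4 — 2 points.

A_2, A_4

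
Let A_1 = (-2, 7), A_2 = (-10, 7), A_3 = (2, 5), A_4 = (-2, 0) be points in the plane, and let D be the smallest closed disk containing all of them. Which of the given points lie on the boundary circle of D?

The minimum enclosing circle is determined by three boundary points: A_2, A_3, A_4.
Their circumcentre is (-275/68, 195/34) with r² = 171421/4624.
The farthest remaining point A_1 is at distance² 26717/4624 ≤ 171421/4624.
The points at distance exactly r from the centre are A_2, A_3, A_4 — 3 points.

A_2, A_3, A_4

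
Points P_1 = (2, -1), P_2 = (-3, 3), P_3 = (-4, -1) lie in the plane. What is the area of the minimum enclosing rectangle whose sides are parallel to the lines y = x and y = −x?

27

In coordinates u = x + y, v = x − y the rectangle is axis-aligned; the map (x,y)→(u,v) scales areas by 2.
u-values: 1, 0, -5; range = 1 − (-5) = 6.
v-values: 3, -6, -3; range = 3 − (-6) = 9.
Area = (6 × 9) / 2 = 27.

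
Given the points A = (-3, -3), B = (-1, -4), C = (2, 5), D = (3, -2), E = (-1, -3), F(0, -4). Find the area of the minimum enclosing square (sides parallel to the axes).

The bounding box has width 6 and height 9.
An axis-aligned square enclosing the set must have side ≥ max(width, height).
So the minimum side is max(6, 9) = 9.
Area = 9² = 81.

81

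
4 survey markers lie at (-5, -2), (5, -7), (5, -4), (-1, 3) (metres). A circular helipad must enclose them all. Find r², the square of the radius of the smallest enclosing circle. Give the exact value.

3485/98

By Welzl's lemma the MEC is supported by two points (diametrically opposite) or three points (on a circumcircle).
The minimum enclosing circle is determined by three boundary points: (-5, -2), (5, -7), (-1, 3).
Their circumcentre is (13/14, -37/14) with r² = 3485/98.
The farthest remaining point (5, -4) is at distance² 1805/98 ≤ 3485/98.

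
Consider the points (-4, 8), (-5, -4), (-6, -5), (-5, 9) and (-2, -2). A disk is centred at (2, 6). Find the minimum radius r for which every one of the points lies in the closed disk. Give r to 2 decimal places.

The required radius is the distance from (2, 6) to the farthest point.
Squared distances: 40, 149, 185, 58, 80.
Maximum is 185, attained at (-6, -5).
r = √185 ≈ 13.60.

13.60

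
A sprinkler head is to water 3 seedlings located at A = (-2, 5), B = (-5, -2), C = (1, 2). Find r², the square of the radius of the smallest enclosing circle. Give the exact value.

Side lengths²: AB² = 58, AC² = 18, BC² = 52.
Since AB² = 58 < 52 + 18 = 70, the triangle is acute, so the smallest enclosing circle is the circumcircle.
Circumcentre = (-2.8, 1.2), r² = 15.08.

15.08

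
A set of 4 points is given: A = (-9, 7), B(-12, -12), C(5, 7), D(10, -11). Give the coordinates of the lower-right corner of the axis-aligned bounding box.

x-range [-12, 10], y-range [-12, 7].
The lower-right corner is (10, -12).

(10, -12)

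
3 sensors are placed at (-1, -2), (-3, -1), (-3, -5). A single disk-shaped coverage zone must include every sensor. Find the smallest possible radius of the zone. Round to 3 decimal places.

2.016

Call the three points A, B, C in the order given.
Side lengths²: AB² = 5, AC² = 13, BC² = 16.
Since BC² = 16 < 13 + 5 = 18, the triangle is acute, so the smallest enclosing circle is the circumcircle.
Circumcentre = (-2.75, -3), r² = 4.0625.
r = √(4.0625) ≈ 2.016.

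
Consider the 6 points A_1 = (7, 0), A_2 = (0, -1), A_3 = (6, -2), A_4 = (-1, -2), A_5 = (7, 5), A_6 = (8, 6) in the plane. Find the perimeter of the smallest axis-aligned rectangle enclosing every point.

Width = max x − min x = 8 − (-1) = 9.
Height = max y − min y = 6 − (-2) = 8.
Perimeter = 2(9 + 8) = 34.

34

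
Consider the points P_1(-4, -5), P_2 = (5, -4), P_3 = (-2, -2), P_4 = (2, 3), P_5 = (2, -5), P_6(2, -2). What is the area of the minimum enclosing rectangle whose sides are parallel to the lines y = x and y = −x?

In coordinates u = x + y, v = x − y the rectangle is axis-aligned; the map (x,y)→(u,v) scales areas by 2.
u-values: -9, 1, -4, 5, -3, 0; range = 5 − (-9) = 14.
v-values: 1, 9, 0, -1, 7, 4; range = 9 − (-1) = 10.
Area = (14 × 10) / 2 = 70.

70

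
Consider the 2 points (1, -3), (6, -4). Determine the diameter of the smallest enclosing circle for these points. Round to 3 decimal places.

5.099

The smallest circle enclosing two points has them as diameter endpoints.
Centre = midpoint = (3.5, -3.5); r² = |(1, -3)−(6, -4)|²/4 = 26/4 = 6.5.
Diameter = 2r = 2√(6.5) ≈ 5.099.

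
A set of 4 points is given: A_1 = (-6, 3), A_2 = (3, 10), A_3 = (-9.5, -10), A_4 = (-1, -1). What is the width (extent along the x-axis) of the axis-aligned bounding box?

max x = 3, min x = -9.5, so width = 12.5.

12.5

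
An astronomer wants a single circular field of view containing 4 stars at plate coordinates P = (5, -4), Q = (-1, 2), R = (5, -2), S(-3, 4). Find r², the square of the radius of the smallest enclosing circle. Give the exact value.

32

The farthest pair is P–S with squared distance 128. The circle on this segment as diameter has centre (1, 0) and r² = 128/4 = 32.
Check Q: distance² to centre = 8 ≤ 32, so it lies inside.
All remaining points lie in this disk, and no smaller disk contains both endpoints, so this is the minimum enclosing circle.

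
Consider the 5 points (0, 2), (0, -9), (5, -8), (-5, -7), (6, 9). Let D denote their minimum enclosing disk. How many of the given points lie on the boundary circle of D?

By Welzl's lemma the MEC is supported by two points (diametrically opposite) or three points (on a circumcircle).
The minimum enclosing circle is determined by three boundary points: (0, -9), (-5, -7), (6, 9).
Their circumcentre is (33/34, 23/34) with r² = 54665/578.
The farthest remaining point (5, -8) is at distance² 52897/578 ≤ 54665/578.
The points at distance exactly r from the centre are (0, -9), (-5, -7), (6, 9) — 3 points.

3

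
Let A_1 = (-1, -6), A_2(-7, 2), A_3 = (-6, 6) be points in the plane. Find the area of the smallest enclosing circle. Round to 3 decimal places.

132.732

Side lengths²: A_1A_2² = 100, A_1A_3² = 169, A_2A_3² = 17.
Since A_1A_3² = 169 ≥ 100 + 17 = 117, the angle opposite A_1A_3 is not acute, so the smallest enclosing circle has A_1A_3 as diameter.
Centre = midpoint of A_1A_3 = (-3.5, 0), r² = 169/4 = 42.25.
Area = π·r² = π·42.25 ≈ 132.732.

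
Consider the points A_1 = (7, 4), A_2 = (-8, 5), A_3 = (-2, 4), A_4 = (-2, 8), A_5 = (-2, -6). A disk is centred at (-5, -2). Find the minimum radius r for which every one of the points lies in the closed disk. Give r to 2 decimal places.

The required radius is the distance from (-5, -2) to the farthest point.
Squared distances: 180, 58, 45, 109, 25.
Maximum is 180, attained at A_1.
r = √180 ≈ 13.42.

13.42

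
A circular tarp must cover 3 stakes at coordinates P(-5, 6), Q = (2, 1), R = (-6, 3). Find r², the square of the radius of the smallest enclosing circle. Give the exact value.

Side lengths²: PQ² = 74, PR² = 10, QR² = 68.
Since PQ² = 74 < 68 + 10 = 78, the triangle is acute, so the smallest enclosing circle is the circumcircle.
Circumcentre = (-22/13, 42/13), r² = 3145/169.

3145/169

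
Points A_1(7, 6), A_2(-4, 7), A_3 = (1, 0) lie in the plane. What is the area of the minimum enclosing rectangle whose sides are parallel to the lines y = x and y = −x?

In coordinates u = x + y, v = x − y the rectangle is axis-aligned; the map (x,y)→(u,v) scales areas by 2.
u-values: 13, 3, 1; range = 13 − 1 = 12.
v-values: 1, -11, 1; range = 1 − (-11) = 12.
Area = (12 × 12) / 2 = 72.

72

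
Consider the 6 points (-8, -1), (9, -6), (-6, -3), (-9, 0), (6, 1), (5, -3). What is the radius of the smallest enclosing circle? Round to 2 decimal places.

The farthest pair is (9, -6)–(-9, 0) with squared distance 360. The circle on this segment as diameter has centre (0, -3) and r² = 360/4 = 90.
Check (-8, -1): distance² to centre = 68 ≤ 90, so it lies inside.
All remaining points lie in this disk, and no smaller disk contains both endpoints, so this is the minimum enclosing circle.
r = √90 ≈ 9.49.

9.49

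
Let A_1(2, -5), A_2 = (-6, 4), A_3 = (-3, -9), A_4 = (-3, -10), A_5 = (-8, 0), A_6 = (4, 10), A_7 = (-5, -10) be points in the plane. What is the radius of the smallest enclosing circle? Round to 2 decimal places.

The minimum enclosing circle of a finite set is fixed by two of the points (as a diameter) or three (as a circumcircle).
The farthest pair is A_6–A_7 with squared distance 481. The circle on this segment as diameter has centre (-0.5, 0) and r² = 481/4 = 120.25.
Check A_1: distance² to centre = 31.25 ≤ 120.25, so it lies inside.
All remaining points lie in this disk, and no smaller disk contains both endpoints, so this is the minimum enclosing circle.
r = √(120.25) ≈ 10.97.

10.97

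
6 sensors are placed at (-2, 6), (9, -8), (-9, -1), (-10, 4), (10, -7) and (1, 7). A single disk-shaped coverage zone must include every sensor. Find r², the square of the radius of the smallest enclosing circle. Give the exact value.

The minimum enclosing circle of a finite set is fixed by two of the points (as a diameter) or three (as a circumcircle).
The farthest pair is (-10, 4)–(10, -7) with squared distance 521. The circle on this segment as diameter has centre (0, -1.5) and r² = 521/4 = 130.25.
Check (-2, 6): distance² to centre = 60.25 ≤ 130.25, so it lies inside.
All remaining points lie in this disk, and no smaller disk contains both endpoints, so this is the minimum enclosing circle.

130.25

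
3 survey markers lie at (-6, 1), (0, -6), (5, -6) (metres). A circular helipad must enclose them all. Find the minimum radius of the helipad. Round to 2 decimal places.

6.52

Call the three points A, B, C in the order given.
Side lengths²: AB² = 85, AC² = 170, BC² = 25.
Since AC² = 170 ≥ 85 + 25 = 110, the angle opposite AC is not acute, so the smallest enclosing circle has AC as diameter.
Centre = midpoint of AC = (-0.5, -2.5), r² = 170/4 = 42.5.
r = √(42.5) ≈ 6.52.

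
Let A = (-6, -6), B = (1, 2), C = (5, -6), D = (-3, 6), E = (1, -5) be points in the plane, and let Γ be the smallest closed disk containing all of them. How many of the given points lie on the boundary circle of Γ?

The minimum enclosing circle of a finite set is fixed by two of the points (as a diameter) or three (as a circumcircle).
The minimum enclosing circle is determined by three boundary points: A, C, D.
Their circumcentre is (-0.5, -1) with r² = 55.25.
The farthest remaining point E is at distance² 18.25 ≤ 55.25.
The points at distance exactly r from the centre are A, C, D — 3 points.

3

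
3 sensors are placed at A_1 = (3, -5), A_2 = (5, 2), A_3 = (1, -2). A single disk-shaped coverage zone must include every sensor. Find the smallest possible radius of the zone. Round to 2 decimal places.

Side lengths²: A_1A_2² = 53, A_1A_3² = 13, A_2A_3² = 32.
Since A_1A_2² = 53 ≥ 32 + 13 = 45, the angle opposite A_1A_2 is not acute, so the smallest enclosing circle has A_1A_2 as diameter.
Centre = midpoint of A_1A_2 = (4, -1.5), r² = 53/4 = 13.25.
r = √(13.25) ≈ 3.64.

3.64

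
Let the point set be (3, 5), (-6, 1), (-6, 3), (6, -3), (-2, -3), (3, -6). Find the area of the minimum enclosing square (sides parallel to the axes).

144

The bounding box has width 12 and height 11.
An axis-aligned square enclosing the set must have side ≥ max(width, height).
So the minimum side is max(12, 11) = 12.
Area = 12² = 144.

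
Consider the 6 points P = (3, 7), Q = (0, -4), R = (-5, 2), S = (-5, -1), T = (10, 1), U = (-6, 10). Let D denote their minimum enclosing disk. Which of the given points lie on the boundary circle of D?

By Welzl's lemma the MEC is supported by two points (diametrically opposite) or three points (on a circumcircle).
The minimum enclosing circle is determined by three boundary points: Q, T, U.
Their circumcentre is (59/34, 171/34) with r² = 48865/578.
The farthest remaining point S is at distance² 47233/578 ≤ 48865/578.
The points at distance exactly r from the centre are Q, T, U — 3 points.

Q, T, U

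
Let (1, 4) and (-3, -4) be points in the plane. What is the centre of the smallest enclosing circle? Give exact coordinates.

(-1, 0)

The smallest circle enclosing two points has them as diameter endpoints.
Centre = midpoint = (-1, 0); r² = |(1, 4)−(-3, -4)|²/4 = 80/4 = 20.
Centre = (-1, 0).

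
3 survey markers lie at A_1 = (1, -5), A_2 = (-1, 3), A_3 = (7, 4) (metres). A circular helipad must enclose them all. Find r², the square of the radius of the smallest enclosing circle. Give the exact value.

Side lengths²: A_1A_2² = 68, A_1A_3² = 117, A_2A_3² = 65.
Since A_1A_3² = 117 < 68 + 65 = 133, the triangle is acute, so the smallest enclosing circle is the circumcircle.
Circumcentre = (38/11, -3/22), r² = 14365/484.

14365/484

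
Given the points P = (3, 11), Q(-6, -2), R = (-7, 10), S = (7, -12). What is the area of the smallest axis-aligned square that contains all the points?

The bounding box has width 14 and height 23.
An axis-aligned square enclosing the set must have side ≥ max(width, height).
So the minimum side is max(14, 23) = 23.
Area = 23² = 529.

529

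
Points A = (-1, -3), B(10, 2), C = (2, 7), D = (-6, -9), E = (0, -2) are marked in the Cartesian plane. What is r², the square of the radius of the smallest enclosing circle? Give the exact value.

167765/1764

A smallest enclosing disk is always determined by at most three of the input points on its boundary.
The minimum enclosing circle is determined by three boundary points: B, C, D.
Their circumcentre is (31/21, -115/42) with r² = 167765/1764.
The farthest remaining point A is at distance² 10937/1764 ≤ 167765/1764.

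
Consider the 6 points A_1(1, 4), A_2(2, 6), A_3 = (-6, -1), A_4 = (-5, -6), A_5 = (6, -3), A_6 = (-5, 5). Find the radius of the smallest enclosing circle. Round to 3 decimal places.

7.049

The minimum enclosing circle is determined by three boundary points: A_4, A_5, A_6.
Their circumcentre is (-13/22, -0.5) with r² = 12025/242.
The farthest remaining point A_2 is at distance² 11849/242 ≤ 12025/242.
r = √(12025/242) ≈ 7.049.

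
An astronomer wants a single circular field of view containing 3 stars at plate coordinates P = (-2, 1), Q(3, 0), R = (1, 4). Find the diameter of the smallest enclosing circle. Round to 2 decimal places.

5.37

Side lengths²: PQ² = 26, PR² = 18, QR² = 20.
Since PQ² = 26 < 20 + 18 = 38, the triangle is acute, so the smallest enclosing circle is the circumcircle.
Circumcentre = (2/3, 4/3), r² = 65/9.
Diameter = 2r = 2√(65/9) ≈ 5.37.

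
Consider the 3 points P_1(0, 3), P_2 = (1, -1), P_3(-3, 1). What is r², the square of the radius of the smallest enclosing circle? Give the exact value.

1105/196

Side lengths²: P_1P_2² = 17, P_1P_3² = 13, P_2P_3² = 20.
Since P_2P_3² = 20 < 17 + 13 = 30, the triangle is acute, so the smallest enclosing circle is the circumcircle.
Circumcentre = (-9/14, 5/7), r² = 1105/196.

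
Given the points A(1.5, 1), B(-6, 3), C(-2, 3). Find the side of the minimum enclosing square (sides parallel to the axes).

The bounding box has width 7.5 and height 2.
An axis-aligned square enclosing the set must have side ≥ max(width, height).
So the minimum side is max(7.5, 2) = 7.5.

7.5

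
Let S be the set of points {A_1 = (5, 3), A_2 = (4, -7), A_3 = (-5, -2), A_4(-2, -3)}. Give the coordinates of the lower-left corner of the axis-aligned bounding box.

x-range [-5, 5], y-range [-7, 3].
The lower-left corner is (-5, -7).

(-5, -7)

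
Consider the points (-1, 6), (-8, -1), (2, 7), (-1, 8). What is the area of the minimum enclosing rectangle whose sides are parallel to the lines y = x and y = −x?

36

In coordinates u = x + y, v = x − y the rectangle is axis-aligned; the map (x,y)→(u,v) scales areas by 2.
u-values: 5, -9, 9, 7; range = 9 − (-9) = 18.
v-values: -7, -7, -5, -9; range = -5 − (-9) = 4.
Area = (18 × 4) / 2 = 36.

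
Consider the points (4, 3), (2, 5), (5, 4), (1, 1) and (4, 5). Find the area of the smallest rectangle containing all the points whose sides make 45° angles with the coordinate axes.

14

In coordinates u = x + y, v = x − y the rectangle is axis-aligned; the map (x,y)→(u,v) scales areas by 2.
u-values: 7, 7, 9, 2, 9; range = 9 − 2 = 7.
v-values: 1, -3, 1, 0, -1; range = 1 − (-3) = 4.
Area = (7 × 4) / 2 = 14.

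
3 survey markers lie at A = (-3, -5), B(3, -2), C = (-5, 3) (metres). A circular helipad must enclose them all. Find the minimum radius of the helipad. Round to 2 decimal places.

4.83

Side lengths²: AB² = 45, AC² = 68, BC² = 89.
Since BC² = 89 < 68 + 45 = 113, the triangle is acute, so the smallest enclosing circle is the circumcircle.
Circumcentre = (-14/9, -7/18), r² = 7565/324.
r = √(7565/324) ≈ 4.83.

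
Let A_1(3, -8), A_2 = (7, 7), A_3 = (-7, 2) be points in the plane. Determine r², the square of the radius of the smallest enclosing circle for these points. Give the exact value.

Side lengths²: A_1A_2² = 241, A_1A_3² = 200, A_2A_3² = 221.
Since A_1A_2² = 241 < 221 + 200 = 421, the triangle is acute, so the smallest enclosing circle is the circumcircle.
Circumcentre = (55/38, 17/38), r² = 53261/722.

53261/722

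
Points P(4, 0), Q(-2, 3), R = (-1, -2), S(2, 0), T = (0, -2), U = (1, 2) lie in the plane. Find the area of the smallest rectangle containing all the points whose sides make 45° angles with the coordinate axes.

31.5

In coordinates u = x + y, v = x − y the rectangle is axis-aligned; the map (x,y)→(u,v) scales areas by 2.
u-values: 4, 1, -3, 2, -2, 3; range = 4 − (-3) = 7.
v-values: 4, -5, 1, 2, 2, -1; range = 4 − (-5) = 9.
Area = (7 × 9) / 2 = 31.5.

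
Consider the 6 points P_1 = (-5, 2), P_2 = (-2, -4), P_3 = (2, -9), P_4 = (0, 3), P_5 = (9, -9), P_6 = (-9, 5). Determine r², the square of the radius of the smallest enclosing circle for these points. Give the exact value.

The minimum enclosing circle of a finite set is fixed by two of the points (as a diameter) or three (as a circumcircle).
The farthest pair is P_5–P_6 with squared distance 520. The circle on this segment as diameter has centre (0, -2) and r² = 520/4 = 130.
Check P_1: distance² to centre = 41 ≤ 130, so it lies inside.
All remaining points lie in this disk, and no smaller disk contains both endpoints, so this is the minimum enclosing circle.

130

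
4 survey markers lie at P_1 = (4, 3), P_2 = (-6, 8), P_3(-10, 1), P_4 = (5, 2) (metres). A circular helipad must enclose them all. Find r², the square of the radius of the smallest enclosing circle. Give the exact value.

56.5

The farthest pair is P_3–P_4 with squared distance 226. The circle on this segment as diameter has centre (-2.5, 1.5) and r² = 226/4 = 56.5.
Check P_1: distance² to centre = 44.5 ≤ 56.5, so it lies inside.
All remaining points lie in this disk, and no smaller disk contains both endpoints, so this is the minimum enclosing circle.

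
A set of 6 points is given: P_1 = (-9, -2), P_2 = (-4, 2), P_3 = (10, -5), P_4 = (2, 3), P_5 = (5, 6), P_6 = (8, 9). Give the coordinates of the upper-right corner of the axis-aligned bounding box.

x-range [-9, 10], y-range [-5, 9].
The upper-right corner is (10, 9).

(10, 9)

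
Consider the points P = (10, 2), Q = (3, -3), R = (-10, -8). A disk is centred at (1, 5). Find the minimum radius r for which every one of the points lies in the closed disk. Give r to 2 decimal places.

17.03

The required radius is the distance from (1, 5) to the farthest point.
Squared distances: 90, 68, 290.
Maximum is 290, attained at R.
r = √290 ≈ 17.03.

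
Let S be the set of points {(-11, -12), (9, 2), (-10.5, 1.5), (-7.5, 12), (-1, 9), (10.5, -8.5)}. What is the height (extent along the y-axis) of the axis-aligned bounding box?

max y = 12, min y = -12, so height = 24.

24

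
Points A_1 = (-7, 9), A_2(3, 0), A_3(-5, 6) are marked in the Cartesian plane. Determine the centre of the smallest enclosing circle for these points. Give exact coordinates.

Side lengths²: A_1A_2² = 181, A_1A_3² = 13, A_2A_3² = 100.
Since A_1A_2² = 181 ≥ 100 + 13 = 113, the angle opposite A_1A_2 is not acute, so the smallest enclosing circle has A_1A_2 as diameter.
Centre = midpoint of A_1A_2 = (-2, 4.5), r² = 181/4 = 45.25.
Centre = (-2, 4.5).

(-2, 4.5)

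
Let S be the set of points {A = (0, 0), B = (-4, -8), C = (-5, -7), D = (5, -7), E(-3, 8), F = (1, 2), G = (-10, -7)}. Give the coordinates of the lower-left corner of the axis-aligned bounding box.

(-10, -8)

x-range [-10, 5], y-range [-8, 8].
The lower-left corner is (-10, -8).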